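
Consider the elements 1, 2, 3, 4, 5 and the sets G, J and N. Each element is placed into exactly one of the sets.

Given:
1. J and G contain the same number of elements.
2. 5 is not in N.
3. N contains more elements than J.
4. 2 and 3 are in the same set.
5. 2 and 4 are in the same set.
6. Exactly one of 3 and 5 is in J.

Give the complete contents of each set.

G = {1}; J = {5}; N = {2, 3, 4}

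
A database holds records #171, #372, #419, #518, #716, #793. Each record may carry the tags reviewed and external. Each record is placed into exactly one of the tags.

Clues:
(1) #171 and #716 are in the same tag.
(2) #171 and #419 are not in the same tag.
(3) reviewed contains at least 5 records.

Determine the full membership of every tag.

reviewed = {#171, #372, #518, #716, #793}; external = {#419}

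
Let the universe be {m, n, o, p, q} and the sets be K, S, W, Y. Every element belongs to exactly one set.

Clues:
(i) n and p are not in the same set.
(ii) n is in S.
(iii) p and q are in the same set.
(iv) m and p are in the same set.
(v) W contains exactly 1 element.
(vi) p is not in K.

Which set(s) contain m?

m: Y

From (ii): n ∈ S.
From (vi): p ∉ K.
(i): p ∉ S.
(iii): q matches p: q ∉ K.
(iii): q matches p: q ∉ S.
(iv): m matches p: m ∉ K.
(iv): m matches p: m ∉ S.
Suppose m ∈ W: no assignment then satisfies all the clues, so m ∉ W.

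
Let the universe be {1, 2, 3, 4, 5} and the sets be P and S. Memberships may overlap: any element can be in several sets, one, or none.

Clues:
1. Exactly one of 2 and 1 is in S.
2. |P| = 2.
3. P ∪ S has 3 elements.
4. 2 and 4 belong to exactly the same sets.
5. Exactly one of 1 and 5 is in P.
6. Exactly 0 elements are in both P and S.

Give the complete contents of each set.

P = {3, 5}; S = {1}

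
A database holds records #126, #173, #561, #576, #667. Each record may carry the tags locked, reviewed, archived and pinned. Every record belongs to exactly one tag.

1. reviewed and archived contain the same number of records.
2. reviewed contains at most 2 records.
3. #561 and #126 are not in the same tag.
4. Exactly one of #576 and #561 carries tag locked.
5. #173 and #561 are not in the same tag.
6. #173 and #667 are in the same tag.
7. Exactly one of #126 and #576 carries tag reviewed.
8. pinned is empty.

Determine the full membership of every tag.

(8): pinned already has 0, so the rest are out.
Suppose #126 ∈ locked: no assignment then satisfies all the clues, so #126 ∉ locked.

locked = {#173, #576, #667}; reviewed = {#126}; archived = {#561}; pinned = {}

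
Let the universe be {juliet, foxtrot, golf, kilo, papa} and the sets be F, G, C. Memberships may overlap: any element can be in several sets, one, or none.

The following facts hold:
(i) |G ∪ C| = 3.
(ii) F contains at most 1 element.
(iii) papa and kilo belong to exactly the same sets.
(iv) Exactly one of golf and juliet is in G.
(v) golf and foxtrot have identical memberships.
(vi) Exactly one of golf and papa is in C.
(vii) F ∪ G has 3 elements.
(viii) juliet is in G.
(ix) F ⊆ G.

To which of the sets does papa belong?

papa: C, G

From (viii): juliet ∈ G.
(iv) (exactly one): golf ∉ G.
(v): foxtrot matches golf: foxtrot ∉ G.
(ix) contrapositive: foxtrot ∉ F.
(ix) contrapositive: golf ∉ F.
Suppose papa ∈ F: no assignment then satisfies all the clues, so papa ∉ F.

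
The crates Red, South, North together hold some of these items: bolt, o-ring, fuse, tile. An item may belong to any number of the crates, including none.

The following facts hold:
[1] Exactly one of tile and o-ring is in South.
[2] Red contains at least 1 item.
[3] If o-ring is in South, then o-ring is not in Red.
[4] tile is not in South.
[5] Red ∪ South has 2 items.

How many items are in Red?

From (4): tile ∉ South.
(1) (exactly one): o-ring ∈ South.
(3): o-ring ∉ Red.

1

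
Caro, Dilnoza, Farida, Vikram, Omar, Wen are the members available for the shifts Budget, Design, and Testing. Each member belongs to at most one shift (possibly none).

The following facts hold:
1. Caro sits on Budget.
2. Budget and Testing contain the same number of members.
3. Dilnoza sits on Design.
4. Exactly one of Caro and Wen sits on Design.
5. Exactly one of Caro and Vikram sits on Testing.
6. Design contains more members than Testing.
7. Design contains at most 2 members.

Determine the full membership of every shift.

Budget = {Caro}; Design = {Dilnoza, Wen}; Testing = {Vikram}

From (1): Caro ∈ Budget.
From (3): Dilnoza ∈ Design.
(4) (exactly one): Wen ∈ Design.
(5) (exactly one): Vikram ∈ Testing.
(7): Design already has 2, so the rest are out.
Suppose Farida ∈ Budget: no assignment then satisfies all the clues, so Farida ∉ Budget.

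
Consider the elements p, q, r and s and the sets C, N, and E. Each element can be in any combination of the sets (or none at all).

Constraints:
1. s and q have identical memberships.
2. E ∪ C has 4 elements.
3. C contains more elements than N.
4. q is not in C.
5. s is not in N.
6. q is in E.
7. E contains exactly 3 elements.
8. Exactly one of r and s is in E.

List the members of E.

E = {p, q, s}

From (4): q ∉ C.
From (5): s ∉ N.
From (6): q ∈ E.
(1): s matches q: s ∉ C.
(1): q matches s: q ∉ N.
(1): s matches q: s ∈ E.
(8) (exactly one): r ∉ E.
(7): only 3 candidates remain for E, so all are in.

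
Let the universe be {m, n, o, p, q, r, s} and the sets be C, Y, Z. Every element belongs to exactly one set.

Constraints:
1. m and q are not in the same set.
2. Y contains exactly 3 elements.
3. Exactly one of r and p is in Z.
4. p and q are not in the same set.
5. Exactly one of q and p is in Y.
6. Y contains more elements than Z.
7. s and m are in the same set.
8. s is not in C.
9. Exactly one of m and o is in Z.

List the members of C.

C = {n, q}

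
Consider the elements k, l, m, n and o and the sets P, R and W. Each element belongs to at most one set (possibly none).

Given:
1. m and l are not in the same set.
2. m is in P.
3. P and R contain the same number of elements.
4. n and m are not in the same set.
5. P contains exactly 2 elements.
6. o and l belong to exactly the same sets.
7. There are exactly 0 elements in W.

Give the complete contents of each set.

P = {k, m}; R = {l, o}; W = {}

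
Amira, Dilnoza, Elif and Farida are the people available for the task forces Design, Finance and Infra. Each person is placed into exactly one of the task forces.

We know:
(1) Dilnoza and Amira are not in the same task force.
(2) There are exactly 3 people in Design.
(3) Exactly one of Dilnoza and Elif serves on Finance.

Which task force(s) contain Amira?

Amira: Design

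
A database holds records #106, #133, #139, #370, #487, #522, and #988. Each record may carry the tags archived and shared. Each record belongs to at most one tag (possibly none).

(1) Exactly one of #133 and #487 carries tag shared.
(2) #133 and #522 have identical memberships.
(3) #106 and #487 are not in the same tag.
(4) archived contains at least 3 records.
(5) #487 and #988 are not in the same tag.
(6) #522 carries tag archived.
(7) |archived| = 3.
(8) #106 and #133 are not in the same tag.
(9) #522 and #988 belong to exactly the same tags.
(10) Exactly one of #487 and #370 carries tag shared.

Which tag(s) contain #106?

#106: none

From (6): #522 ∈ archived.
(2): #133 matches #522: #133 ∈ archived.
(8): #106 ∉ archived.
(9): #988 matches #522: #988 ∈ archived.
(1) (exactly one): #487 ∈ shared.
(3): #106 ∉ shared.
(7): archived already has 3, so the rest are out.
(10) (exactly one): #370 ∉ shared.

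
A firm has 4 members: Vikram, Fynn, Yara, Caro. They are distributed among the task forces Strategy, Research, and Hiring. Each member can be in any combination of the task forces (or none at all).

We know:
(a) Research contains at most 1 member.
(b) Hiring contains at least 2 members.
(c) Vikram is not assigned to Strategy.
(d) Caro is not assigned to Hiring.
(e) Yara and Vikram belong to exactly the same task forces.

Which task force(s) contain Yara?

Yara: Hiring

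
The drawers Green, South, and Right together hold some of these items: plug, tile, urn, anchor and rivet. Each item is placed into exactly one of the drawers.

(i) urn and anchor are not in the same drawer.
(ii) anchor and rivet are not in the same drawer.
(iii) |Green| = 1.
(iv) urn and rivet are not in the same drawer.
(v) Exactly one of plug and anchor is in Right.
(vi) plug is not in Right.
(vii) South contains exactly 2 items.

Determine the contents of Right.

Right = {anchor, tile}

From (vi): plug ∉ Right.
(v) (exactly one): anchor ∈ Right.
(i): urn ∉ Right.
(ii): rivet ∉ Right.
Suppose tile ∉ Right: no assignment then satisfies all the clues, so tile ∈ Right.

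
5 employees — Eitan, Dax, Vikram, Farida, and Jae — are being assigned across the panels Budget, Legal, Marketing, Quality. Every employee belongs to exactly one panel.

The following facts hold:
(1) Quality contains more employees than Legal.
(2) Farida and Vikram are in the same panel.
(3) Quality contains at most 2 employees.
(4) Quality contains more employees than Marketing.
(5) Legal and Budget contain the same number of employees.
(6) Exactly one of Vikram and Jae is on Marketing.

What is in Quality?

Quality = {Farida, Vikram}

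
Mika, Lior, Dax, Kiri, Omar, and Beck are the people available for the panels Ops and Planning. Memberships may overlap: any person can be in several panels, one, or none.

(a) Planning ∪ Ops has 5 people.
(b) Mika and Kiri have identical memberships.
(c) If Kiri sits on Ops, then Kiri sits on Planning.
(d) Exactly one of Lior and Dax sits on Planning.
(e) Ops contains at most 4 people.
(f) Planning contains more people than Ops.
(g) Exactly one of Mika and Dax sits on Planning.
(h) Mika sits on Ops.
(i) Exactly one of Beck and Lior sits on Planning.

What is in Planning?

Planning = {Kiri, Lior, Mika, Omar}

From (h): Mika ∈ Ops.
(b): Kiri matches Mika: Kiri ∈ Ops.
(c): Kiri ∈ Planning.
(b): Mika matches Kiri: Mika ∈ Planning.
(g) (exactly one): Dax ∉ Planning.
(d) (exactly one): Lior ∈ Planning.
(i) (exactly one): Beck ∉ Planning.
Suppose Omar ∉ Planning: no assignment then satisfies all the clues, so Omar ∈ Planning.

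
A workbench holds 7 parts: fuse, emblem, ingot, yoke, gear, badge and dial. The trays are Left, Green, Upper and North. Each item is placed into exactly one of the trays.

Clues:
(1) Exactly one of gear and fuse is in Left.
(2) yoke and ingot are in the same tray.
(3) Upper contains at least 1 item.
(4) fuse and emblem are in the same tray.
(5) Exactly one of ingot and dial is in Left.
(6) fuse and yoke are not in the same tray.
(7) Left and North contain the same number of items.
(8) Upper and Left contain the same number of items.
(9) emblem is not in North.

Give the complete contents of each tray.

From (9): emblem ∉ North.
(4): fuse matches emblem: fuse ∉ North.
Suppose fuse ∈ Left: no assignment then satisfies all the clues, so fuse ∉ Left.

Left = {dial, gear}; Green = {badge}; Upper = {emblem, fuse}; North = {ingot, yoke}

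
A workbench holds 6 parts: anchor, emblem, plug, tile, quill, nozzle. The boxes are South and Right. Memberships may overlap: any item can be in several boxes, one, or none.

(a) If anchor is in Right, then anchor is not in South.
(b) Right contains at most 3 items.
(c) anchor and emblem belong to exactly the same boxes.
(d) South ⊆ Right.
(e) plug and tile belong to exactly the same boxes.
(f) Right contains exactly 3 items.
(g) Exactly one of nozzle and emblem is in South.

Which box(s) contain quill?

quill: none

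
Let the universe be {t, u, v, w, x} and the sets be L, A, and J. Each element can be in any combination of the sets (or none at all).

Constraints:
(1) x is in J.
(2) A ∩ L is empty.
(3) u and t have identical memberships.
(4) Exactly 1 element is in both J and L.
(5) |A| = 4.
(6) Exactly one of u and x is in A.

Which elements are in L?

L = {x}

From (1): x ∈ J.
Suppose t ∈ L: no assignment then satisfies all the clues, so t ∉ L.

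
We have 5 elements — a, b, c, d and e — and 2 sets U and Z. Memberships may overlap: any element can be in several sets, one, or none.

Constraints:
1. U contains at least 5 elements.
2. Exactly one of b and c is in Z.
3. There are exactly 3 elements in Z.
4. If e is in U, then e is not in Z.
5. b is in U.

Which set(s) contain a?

From (5): b ∈ U.
(1): only 5 candidates remain for U, so all are in.
(4): e ∉ Z.
Suppose a ∉ Z: no assignment then satisfies all the clues, so a ∈ Z.

a: U, Z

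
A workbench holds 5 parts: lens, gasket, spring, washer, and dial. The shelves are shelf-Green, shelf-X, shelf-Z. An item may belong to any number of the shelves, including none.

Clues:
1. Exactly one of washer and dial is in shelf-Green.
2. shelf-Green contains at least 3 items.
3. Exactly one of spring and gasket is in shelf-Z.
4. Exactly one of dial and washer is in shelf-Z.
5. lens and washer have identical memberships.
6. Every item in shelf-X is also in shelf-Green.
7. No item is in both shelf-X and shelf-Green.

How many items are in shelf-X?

0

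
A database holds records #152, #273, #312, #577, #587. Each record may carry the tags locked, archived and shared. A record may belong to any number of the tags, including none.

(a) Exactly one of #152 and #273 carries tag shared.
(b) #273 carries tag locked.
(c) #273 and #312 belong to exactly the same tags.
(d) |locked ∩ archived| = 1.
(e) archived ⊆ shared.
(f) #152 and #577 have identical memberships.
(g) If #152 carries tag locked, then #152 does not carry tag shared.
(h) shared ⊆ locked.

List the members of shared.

shared = {#273, #312, #587}

From (b): #273 ∈ locked.
(c): #312 matches #273: #312 ∈ locked.
Suppose #152 ∈ shared: no assignment then satisfies all the clues, so #152 ∉ shared.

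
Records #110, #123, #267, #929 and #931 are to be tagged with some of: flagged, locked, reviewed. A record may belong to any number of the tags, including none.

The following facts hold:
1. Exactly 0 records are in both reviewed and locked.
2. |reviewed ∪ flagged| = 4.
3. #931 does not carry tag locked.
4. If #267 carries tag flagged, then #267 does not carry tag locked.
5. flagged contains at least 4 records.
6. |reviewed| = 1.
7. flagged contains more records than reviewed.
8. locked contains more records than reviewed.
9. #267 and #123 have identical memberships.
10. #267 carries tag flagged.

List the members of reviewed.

From (3): #931 ∉ locked.
From (10): #267 ∈ flagged.
(4): #267 ∉ locked.
(9): #123 matches #267: #123 ∈ flagged.
(9): #123 matches #267: #123 ∉ locked.
Suppose #110 ∈ reviewed: no assignment then satisfies all the clues, so #110 ∉ reviewed.

reviewed = {#931}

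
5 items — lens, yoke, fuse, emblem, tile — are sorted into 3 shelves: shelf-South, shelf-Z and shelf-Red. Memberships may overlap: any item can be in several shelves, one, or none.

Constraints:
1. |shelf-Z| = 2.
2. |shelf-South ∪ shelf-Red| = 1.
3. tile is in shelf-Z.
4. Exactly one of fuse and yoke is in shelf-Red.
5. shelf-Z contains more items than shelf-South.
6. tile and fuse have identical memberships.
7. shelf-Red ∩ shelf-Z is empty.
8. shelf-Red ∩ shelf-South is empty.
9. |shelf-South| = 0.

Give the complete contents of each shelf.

shelf-South = {}; shelf-Z = {fuse, tile}; shelf-Red = {yoke}

From (3): tile ∈ shelf-Z.
(6): fuse matches tile: fuse ∈ shelf-Z.
(7) (disjoint): fuse ∉ shelf-Red.
(7) (disjoint): tile ∉ shelf-Red.
(9): shelf-South already has 0, so the rest are out.
(1): shelf-Z already has 2, so the rest are out.
(4) (exactly one): yoke ∈ shelf-Red.
Suppose lens ∈ shelf-Red: no assignment then satisfies all the clues, so lens ∉ shelf-Red.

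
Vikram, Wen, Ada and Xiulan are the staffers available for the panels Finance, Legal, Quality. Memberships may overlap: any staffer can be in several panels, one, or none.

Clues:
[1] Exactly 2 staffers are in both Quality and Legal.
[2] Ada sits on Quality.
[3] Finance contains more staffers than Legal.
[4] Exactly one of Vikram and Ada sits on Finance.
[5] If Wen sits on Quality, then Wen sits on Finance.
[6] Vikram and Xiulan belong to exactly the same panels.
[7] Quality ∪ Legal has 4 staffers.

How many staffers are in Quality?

4

From (2): Ada ∈ Quality.
Suppose Vikram ∉ Finance: no assignment then satisfies all the clues, so Vikram ∈ Finance.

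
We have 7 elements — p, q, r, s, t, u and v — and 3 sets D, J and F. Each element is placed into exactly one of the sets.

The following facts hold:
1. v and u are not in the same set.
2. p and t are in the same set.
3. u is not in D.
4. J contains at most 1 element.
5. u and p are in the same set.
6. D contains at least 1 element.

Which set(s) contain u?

u: F

From (3): u ∉ D.
(5): p matches u: p ∉ D.
(2): t matches p: t ∉ D.
Suppose u ∈ J: no assignment then satisfies all the clues, so u ∉ J.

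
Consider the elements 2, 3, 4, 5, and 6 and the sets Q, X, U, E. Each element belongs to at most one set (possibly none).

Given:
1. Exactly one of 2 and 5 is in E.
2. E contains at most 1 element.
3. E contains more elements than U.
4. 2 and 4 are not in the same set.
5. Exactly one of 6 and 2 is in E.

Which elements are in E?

E = {2}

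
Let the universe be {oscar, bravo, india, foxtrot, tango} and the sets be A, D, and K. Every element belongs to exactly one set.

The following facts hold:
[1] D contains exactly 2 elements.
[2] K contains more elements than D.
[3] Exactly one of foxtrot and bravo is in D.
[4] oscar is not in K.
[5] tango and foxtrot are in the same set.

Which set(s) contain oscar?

oscar: D

From (4): oscar ∉ K.
Suppose oscar ∈ A: no assignment then satisfies all the clues, so oscar ∉ A.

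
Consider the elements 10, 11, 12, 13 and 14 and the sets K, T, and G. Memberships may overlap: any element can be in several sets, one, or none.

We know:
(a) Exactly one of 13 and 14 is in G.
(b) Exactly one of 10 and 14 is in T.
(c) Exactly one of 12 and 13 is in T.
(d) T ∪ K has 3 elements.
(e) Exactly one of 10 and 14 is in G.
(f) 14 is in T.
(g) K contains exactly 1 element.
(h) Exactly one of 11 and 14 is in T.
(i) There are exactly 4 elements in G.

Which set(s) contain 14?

From (f): 14 ∈ T.
(b) (exactly one): 10 ∉ T.
(h) (exactly one): 11 ∉ T.
Suppose 14 ∈ K: no assignment then satisfies all the clues, so 14 ∉ K.

14: T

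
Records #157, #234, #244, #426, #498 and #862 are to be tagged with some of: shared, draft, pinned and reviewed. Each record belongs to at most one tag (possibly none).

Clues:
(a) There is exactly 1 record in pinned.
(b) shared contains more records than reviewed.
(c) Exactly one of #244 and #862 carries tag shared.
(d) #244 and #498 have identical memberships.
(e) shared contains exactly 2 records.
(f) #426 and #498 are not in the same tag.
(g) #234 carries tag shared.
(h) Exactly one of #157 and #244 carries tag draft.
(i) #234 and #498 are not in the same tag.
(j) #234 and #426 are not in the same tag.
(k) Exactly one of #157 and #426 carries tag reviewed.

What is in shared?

From (g): #234 ∈ shared.
(i): #498 ∉ shared.
(j): #426 ∉ shared.
(d): #244 matches #498: #244 ∉ shared.
(c) (exactly one): #862 ∈ shared.
(e): shared already has 2, so the rest are out.

shared = {#234, #862}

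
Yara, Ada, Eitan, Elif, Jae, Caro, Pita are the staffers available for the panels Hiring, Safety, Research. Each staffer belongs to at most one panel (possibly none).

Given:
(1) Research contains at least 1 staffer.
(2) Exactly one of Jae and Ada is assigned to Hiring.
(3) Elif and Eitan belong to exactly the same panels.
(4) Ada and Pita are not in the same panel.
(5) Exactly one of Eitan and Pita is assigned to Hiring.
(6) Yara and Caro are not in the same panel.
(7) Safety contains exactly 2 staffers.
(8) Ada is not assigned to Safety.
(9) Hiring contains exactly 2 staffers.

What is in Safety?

Safety = {Eitan, Elif}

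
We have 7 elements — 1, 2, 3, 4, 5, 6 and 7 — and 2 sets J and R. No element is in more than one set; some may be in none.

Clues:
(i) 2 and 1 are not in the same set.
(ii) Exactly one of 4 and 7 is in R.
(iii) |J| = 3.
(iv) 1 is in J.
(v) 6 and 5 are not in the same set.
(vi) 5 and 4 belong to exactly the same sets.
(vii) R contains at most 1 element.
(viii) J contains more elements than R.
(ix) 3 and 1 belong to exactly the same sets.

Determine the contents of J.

From (iv): 1 ∈ J.
(i): 2 ∉ J.
(ix): 3 matches 1: 3 ∈ J.
Suppose 4 ∈ J: no assignment then satisfies all the clues, so 4 ∉ J.

J = {1, 3, 6}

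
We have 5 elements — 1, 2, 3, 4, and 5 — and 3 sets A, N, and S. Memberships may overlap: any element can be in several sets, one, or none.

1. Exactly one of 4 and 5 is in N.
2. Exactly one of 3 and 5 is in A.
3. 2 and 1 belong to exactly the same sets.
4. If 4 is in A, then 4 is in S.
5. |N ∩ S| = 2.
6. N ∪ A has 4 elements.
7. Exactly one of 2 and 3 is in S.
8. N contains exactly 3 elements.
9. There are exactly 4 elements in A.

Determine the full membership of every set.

A = {1, 2, 4, 5}; N = {1, 2, 5}; S = {1, 2, 4}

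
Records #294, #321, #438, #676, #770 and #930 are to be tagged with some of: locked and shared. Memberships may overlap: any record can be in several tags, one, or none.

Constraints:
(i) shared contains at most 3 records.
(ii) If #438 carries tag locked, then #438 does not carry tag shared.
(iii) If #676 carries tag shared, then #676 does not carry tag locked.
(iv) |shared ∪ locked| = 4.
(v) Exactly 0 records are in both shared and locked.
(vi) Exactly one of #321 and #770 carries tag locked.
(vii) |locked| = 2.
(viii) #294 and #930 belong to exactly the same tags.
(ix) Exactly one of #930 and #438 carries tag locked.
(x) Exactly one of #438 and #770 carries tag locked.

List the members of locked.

locked = {#321, #438}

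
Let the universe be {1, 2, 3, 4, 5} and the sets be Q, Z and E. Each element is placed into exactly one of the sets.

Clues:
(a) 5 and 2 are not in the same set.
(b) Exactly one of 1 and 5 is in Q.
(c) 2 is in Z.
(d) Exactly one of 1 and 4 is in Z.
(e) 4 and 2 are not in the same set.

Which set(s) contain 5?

5: Q

From (c): 2 ∈ Z.
(a): 5 ∉ Z.
(e): 4 ∉ Z.
(d) (exactly one): 1 ∈ Z.
(b) (exactly one): 5 ∈ Q.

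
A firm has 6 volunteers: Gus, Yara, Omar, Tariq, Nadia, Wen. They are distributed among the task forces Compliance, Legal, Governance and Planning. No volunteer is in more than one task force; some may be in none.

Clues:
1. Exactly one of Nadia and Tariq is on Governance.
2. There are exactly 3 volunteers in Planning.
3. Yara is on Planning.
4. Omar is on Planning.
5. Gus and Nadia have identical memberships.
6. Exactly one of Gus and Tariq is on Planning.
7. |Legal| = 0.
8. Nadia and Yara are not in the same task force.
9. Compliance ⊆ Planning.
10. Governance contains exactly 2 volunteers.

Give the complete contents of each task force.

Compliance = {}; Legal = {}; Governance = {Gus, Nadia}; Planning = {Omar, Tariq, Yara}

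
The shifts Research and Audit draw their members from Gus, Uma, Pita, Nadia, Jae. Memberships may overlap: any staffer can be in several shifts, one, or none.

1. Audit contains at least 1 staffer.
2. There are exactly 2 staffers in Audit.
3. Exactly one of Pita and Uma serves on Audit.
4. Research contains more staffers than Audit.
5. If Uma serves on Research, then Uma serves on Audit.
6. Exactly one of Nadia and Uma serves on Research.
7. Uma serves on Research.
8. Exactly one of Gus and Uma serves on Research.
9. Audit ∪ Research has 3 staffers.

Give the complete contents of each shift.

Research = {Jae, Pita, Uma}; Audit = {Jae, Uma}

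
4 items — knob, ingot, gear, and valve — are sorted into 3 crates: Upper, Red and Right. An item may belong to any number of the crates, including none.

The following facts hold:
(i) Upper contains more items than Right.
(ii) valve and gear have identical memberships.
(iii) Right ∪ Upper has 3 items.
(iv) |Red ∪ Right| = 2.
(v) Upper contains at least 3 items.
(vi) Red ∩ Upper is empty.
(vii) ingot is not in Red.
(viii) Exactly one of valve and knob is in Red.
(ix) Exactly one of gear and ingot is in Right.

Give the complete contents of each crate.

From (vii): ingot ∉ Red.
Suppose knob ∈ Upper: no assignment then satisfies all the clues, so knob ∉ Upper.

Upper = {gear, ingot, valve}; Red = {knob}; Right = {ingot}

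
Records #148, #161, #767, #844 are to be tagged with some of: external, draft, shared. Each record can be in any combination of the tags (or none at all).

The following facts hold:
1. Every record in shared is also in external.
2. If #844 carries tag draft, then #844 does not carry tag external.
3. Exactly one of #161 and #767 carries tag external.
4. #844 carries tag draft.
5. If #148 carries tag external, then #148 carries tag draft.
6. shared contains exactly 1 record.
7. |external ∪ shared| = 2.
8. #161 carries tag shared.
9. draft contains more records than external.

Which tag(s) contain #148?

#148: draft, external

From (4): #844 ∈ draft.
From (8): #161 ∈ shared.
(1) with #161 ∈ shared: #161 ∈ external.
(2): #844 ∉ external.
(3) (exactly one): #767 ∉ external.
(6): shared already has 1, so the rest are out.
Suppose #148 ∉ external: no assignment then satisfies all the clues, so #148 ∈ external.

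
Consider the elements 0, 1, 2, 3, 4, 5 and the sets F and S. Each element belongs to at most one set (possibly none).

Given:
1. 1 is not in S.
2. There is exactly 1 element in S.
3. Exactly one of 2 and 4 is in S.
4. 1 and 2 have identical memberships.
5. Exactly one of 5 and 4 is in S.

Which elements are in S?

From (1): 1 ∉ S.
(4): 2 matches 1: 2 ∉ S.
(3) (exactly one): 4 ∈ S.
(5) (exactly one): 5 ∉ S.
(2): S already has 1, so the rest are out.

S = {4}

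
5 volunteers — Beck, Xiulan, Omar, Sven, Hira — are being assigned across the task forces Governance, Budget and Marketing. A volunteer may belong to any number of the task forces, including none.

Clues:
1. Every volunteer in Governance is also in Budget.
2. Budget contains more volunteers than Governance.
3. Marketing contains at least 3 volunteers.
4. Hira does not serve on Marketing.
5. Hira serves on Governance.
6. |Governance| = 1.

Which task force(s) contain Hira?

Hira: Budget, Governance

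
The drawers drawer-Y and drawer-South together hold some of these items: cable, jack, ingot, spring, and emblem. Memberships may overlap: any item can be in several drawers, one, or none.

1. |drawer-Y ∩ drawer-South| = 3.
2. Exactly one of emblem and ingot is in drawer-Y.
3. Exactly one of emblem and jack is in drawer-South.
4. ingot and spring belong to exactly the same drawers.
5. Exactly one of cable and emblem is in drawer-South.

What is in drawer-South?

drawer-South = {cable, ingot, jack, spring}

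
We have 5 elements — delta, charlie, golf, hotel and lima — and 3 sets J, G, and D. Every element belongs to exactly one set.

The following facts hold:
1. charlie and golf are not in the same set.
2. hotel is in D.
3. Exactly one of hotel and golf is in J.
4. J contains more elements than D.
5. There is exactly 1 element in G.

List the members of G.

G = {charlie}

From (2): hotel ∈ D.
(3) (exactly one): golf ∈ J.
(1): charlie ∉ J.
Suppose delta ∈ G: no assignment then satisfies all the clues, so delta ∉ G.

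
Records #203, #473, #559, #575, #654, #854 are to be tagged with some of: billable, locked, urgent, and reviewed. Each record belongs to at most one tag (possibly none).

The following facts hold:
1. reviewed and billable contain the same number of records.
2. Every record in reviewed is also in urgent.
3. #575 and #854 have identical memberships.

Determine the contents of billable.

billable = {}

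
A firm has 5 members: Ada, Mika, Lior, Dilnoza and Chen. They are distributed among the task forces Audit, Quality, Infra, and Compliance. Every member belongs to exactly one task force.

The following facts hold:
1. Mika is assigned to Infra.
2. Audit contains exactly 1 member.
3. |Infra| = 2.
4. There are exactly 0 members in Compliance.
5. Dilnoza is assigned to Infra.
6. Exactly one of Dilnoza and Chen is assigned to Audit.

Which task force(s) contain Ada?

From (1): Mika ∈ Infra.
From (5): Dilnoza ∈ Infra.
(3): Infra already has 2, so the rest are out.
(4): Compliance already has 0, so the rest are out.
(6) (exactly one): Chen ∈ Audit.
(2): Audit already has 1, so the rest are out.
Only one task force left: Ada ∈ Quality.
Only one task force left: Lior ∈ Quality.

Ada: Quality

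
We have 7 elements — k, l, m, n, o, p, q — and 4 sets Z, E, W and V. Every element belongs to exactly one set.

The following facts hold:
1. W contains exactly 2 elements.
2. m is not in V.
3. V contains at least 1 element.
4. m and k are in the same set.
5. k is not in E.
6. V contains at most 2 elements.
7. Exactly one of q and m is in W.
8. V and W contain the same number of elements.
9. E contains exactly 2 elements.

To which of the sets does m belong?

m: W

From (2): m ∉ V.
From (5): k ∉ E.
(4): m matches k: m ∉ E.
(4): k matches m: k ∉ V.
Suppose m ∈ Z: no assignment then satisfies all the clues, so m ∉ Z.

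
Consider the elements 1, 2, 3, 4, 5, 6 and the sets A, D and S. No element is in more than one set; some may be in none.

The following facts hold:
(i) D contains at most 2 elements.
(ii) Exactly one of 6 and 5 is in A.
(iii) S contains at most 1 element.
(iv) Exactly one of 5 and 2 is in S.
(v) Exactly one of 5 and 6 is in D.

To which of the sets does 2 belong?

2: S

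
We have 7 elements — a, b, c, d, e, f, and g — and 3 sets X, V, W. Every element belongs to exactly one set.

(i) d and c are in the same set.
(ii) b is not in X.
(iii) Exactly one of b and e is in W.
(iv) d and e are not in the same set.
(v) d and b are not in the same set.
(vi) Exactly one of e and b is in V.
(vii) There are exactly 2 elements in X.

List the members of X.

X = {c, d}

From (ii): b ∉ X.
Suppose a ∈ X: no assignment then satisfies all the clues, so a ∉ X.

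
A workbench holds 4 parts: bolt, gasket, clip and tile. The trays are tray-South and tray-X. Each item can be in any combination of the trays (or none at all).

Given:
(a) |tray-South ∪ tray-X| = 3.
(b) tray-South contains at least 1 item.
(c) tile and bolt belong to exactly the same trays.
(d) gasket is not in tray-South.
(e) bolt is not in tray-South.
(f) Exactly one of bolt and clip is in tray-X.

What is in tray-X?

tray-X = {bolt, tile}

From (d): gasket ∉ tray-South.
From (e): bolt ∉ tray-South.
(c): tile matches bolt: tile ∉ tray-South.
(b): only 1 candidates remain for tray-South, so all are in.
Suppose bolt ∉ tray-X: no assignment then satisfies all the clues, so bolt ∈ tray-X.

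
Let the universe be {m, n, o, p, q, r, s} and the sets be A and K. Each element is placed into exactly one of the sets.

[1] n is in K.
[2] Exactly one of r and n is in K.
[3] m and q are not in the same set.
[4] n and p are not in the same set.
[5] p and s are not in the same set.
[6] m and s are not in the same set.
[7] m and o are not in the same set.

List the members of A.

From (1): n ∈ K.
(2) (exactly one): r ∉ K.
(4): p ∉ K.
Only one set left: p ∈ A.
Only one set left: r ∈ A.
(5): s ∉ A.
Only one set left: s ∈ K.
(6): m ∉ K.
Only one set left: m ∈ A.
(3): q ∉ A.
(7): o ∉ A.
Only one set left: q ∈ K.

A = {m, p, r}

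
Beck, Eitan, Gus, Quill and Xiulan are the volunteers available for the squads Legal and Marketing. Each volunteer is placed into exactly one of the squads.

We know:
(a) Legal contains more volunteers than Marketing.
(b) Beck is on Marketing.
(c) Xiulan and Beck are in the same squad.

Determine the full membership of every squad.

Legal = {Eitan, Gus, Quill}; Marketing = {Beck, Xiulan}

From (b): Beck ∈ Marketing.
(c): Xiulan matches Beck: Xiulan ∉ Legal.
(c): Xiulan matches Beck: Xiulan ∈ Marketing.
Suppose Eitan ∉ Legal: no assignment then satisfies all the clues, so Eitan ∈ Legal.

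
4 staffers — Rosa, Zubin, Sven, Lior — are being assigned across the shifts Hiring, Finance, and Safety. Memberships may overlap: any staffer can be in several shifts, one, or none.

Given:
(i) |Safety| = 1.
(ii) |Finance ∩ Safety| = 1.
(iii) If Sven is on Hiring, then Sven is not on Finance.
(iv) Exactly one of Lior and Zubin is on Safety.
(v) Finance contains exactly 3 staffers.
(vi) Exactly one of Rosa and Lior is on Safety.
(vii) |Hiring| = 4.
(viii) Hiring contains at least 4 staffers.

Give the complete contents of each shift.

Hiring = {Lior, Rosa, Sven, Zubin}; Finance = {Lior, Rosa, Zubin}; Safety = {Lior}

(vii): only 4 candidates remain for Hiring, so all are in.
(iii): Sven ∉ Finance.
(v): only 3 candidates remain for Finance, so all are in.
Suppose Rosa ∈ Safety: no assignment then satisfies all the clues, so Rosa ∉ Safety.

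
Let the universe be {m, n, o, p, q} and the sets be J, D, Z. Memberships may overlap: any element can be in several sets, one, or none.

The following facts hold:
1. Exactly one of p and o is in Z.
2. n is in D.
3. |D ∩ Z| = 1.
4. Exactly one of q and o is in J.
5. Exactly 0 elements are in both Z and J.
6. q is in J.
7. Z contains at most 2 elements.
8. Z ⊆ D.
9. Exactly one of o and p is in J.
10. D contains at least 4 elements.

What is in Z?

Z = {o}

From (2): n ∈ D.
From (6): q ∈ J.
(4) (exactly one): o ∉ J.
(9) (exactly one): p ∈ J.
Suppose m ∈ Z: no assignment then satisfies all the clues, so m ∉ Z.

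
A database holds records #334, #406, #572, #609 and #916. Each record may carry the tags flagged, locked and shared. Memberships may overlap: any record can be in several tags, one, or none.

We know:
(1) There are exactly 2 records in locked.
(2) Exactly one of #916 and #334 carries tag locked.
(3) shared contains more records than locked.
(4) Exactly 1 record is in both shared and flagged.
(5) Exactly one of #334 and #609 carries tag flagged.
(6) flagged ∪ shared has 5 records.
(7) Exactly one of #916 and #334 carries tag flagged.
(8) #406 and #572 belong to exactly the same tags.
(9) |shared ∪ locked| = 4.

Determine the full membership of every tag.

flagged = {#609, #916}; locked = {#334, #609}; shared = {#334, #406, #572, #609}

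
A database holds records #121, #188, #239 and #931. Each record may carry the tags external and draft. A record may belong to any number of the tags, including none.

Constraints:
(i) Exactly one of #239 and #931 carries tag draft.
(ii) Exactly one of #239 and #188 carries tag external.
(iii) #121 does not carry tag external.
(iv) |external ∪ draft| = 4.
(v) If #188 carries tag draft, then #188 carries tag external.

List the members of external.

From (iii): #121 ∉ external.
Suppose #188 ∉ external: no assignment then satisfies all the clues, so #188 ∈ external.

external = {#188, #931}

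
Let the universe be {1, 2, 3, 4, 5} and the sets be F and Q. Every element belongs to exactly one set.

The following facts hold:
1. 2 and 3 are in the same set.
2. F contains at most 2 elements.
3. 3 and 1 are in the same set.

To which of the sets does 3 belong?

3: Q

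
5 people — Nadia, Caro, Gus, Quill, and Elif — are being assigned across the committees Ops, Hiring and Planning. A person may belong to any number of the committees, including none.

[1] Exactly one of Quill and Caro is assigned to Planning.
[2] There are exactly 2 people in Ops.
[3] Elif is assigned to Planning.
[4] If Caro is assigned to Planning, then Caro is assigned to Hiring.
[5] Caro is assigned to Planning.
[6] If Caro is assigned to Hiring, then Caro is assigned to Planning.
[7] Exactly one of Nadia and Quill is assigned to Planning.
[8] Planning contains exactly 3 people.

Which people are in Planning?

Planning = {Caro, Elif, Nadia}

From (3): Elif ∈ Planning.
From (5): Caro ∈ Planning.
(1) (exactly one): Quill ∉ Planning.
(4): Caro ∈ Hiring.
(7) (exactly one): Nadia ∈ Planning.
(8): Planning already has 3, so the rest are out.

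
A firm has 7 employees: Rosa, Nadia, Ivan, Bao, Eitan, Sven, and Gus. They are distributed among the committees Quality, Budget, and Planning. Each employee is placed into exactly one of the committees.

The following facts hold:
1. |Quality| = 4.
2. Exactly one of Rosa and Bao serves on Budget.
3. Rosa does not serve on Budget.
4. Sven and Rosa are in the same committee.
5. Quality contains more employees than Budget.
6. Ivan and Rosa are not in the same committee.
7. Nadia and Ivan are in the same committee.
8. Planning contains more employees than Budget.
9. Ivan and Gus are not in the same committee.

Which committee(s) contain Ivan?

Ivan: Planning

From (3): Rosa ∉ Budget.
(2) (exactly one): Bao ∈ Budget.
(4): Sven matches Rosa: Sven ∉ Budget.
Suppose Ivan ∈ Quality: no assignment then satisfies all the clues, so Ivan ∉ Quality.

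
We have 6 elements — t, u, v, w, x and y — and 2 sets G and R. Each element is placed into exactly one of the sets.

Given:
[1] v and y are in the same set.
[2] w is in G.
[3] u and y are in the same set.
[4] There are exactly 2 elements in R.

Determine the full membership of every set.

G = {u, v, w, y}; R = {t, x}

From (2): w ∈ G.
Suppose t ∈ G: no assignment then satisfies all the clues, so t ∉ G.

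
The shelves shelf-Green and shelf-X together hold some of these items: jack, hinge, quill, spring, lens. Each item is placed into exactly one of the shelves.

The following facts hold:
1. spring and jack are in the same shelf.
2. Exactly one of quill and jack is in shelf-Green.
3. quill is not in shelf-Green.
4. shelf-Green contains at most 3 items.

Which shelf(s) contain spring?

spring: shelf-Green

From (3): quill ∉ shelf-Green.
(2) (exactly one): jack ∈ shelf-Green.
Only one shelf left: quill ∈ shelf-X.
(1): spring matches jack: spring ∈ shelf-Green.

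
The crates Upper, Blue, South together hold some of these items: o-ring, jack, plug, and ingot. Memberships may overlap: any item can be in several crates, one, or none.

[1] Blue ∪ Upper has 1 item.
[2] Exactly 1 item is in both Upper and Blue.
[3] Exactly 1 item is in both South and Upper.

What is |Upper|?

1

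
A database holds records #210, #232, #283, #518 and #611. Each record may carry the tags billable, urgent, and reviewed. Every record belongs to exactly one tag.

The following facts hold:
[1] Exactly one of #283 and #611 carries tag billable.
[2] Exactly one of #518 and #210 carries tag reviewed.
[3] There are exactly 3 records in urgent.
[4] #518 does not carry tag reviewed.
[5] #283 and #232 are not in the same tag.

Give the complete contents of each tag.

billable = {#283}; urgent = {#232, #518, #611}; reviewed = {#210}

From (4): #518 ∉ reviewed.
(2) (exactly one): #210 ∈ reviewed.
Suppose #232 ∈ billable: no assignment then satisfies all the clues, so #232 ∉ billable.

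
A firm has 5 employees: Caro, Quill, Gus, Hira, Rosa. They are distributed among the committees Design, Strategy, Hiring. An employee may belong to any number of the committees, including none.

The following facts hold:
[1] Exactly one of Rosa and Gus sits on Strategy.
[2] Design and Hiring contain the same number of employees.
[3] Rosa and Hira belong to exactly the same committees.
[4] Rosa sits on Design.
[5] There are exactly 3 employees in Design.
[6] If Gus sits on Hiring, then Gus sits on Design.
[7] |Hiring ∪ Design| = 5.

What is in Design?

Design = {Gus, Hira, Rosa}

From (4): Rosa ∈ Design.
(3): Hira matches Rosa: Hira ∈ Design.
Suppose Caro ∈ Design: no assignment then satisfies all the clues, so Caro ∉ Design.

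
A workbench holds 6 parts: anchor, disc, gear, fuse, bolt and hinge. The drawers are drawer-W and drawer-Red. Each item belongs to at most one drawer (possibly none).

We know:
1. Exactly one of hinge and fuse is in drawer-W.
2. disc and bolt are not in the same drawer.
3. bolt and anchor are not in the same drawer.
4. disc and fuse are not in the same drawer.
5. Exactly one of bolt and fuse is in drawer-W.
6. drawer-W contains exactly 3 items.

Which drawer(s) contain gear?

gear: drawer-W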